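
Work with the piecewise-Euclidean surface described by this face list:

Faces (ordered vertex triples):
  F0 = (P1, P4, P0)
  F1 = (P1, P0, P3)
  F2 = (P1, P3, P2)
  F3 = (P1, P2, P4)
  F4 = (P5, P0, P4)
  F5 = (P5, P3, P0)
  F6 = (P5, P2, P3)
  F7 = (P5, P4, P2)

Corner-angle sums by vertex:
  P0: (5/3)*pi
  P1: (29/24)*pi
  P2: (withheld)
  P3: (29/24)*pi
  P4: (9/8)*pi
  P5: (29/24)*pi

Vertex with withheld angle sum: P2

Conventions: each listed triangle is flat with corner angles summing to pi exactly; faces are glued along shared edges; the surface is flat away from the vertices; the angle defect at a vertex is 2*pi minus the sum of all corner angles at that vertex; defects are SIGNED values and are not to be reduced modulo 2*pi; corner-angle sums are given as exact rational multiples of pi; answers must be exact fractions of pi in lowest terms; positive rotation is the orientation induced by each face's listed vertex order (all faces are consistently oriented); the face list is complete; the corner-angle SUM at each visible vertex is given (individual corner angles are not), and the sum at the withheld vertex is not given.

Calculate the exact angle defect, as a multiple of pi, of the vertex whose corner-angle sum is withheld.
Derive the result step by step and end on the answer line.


V = 6, E = 12, F = 8; chi = V - E + F = 2
Gauss-Bonnet: total defect = 2*pi*chi = 4*pi; visible defects sum to (43/12)*pi

Answer: defect(P2) = (5/12)*pi


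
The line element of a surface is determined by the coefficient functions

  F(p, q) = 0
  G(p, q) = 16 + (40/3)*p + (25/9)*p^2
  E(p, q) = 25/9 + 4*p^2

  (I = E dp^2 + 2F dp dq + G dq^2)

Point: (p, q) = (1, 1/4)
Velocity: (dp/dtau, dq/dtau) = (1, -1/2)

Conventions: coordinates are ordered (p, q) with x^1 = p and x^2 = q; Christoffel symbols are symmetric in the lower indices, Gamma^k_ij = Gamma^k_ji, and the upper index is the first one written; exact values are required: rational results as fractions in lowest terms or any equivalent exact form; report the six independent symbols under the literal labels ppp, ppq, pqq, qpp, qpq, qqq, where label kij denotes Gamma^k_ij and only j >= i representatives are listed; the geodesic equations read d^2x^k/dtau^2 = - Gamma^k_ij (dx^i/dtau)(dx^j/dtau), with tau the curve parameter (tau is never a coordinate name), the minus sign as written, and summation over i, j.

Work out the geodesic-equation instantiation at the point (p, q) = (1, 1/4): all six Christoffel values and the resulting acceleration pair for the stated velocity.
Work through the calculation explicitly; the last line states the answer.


E = 61/9, F = 0, G = 289/9 at the point
E_p = 8, E_q = 0, F_p = 0, F_q = 0, G_p = 170/9, G_q = 0
EG - F^2 = 17629/81;  g^inv = (81/17629) * [[289/9, 0], [0, 61/9]]
first-kind symbols [ij,l] = (1/2)(d_i g_jl + d_j g_il - d_l g_ij): [pp,p] = E_p/2 = 4, [pp,q] = F_p - E_q/2 = 0, [pq,p] = E_q/2 = 0, [pq,q] = G_p/2 = 85/9, [qq,p] = F_q - G_p/2 = -85/9, [qq,q] = G_q/2 = 0
Gamma^p_ij = (G*[ij,p] - F*[ij,q])/(EG - F^2), Gamma^q_ij = (E*[ij,q] - F*[ij,p])/(EG - F^2)
Gamma_ppp = 36/61, Gamma_ppq = 0, Gamma_pqq = -85/61, Gamma_qpp = 0, Gamma_qpq = 5/17, Gamma_qqq = 0
d^2p/dtau^2 = -(Gamma_ppp*(1)^2 + 2*Gamma_ppq*(1)*(-1/2) + Gamma_pqq*(-1/2)^2) = -59/244
d^2q/dtau^2 = -(Gamma_qpp*(1)^2 + 2*Gamma_qpq*(1)*(-1/2) + Gamma_qqq*(-1/2)^2) = 5/17

Answer: Gamma_ppp = 36/61, Gamma_ppq = 0, Gamma_pqq = -85/61, Gamma_qpp = 0, Gamma_qpq = 5/17, Gamma_qqq = 0; accelerations (d^2p/dtau^2, d^2q/dtau^2) = (-59/244, 5/17)


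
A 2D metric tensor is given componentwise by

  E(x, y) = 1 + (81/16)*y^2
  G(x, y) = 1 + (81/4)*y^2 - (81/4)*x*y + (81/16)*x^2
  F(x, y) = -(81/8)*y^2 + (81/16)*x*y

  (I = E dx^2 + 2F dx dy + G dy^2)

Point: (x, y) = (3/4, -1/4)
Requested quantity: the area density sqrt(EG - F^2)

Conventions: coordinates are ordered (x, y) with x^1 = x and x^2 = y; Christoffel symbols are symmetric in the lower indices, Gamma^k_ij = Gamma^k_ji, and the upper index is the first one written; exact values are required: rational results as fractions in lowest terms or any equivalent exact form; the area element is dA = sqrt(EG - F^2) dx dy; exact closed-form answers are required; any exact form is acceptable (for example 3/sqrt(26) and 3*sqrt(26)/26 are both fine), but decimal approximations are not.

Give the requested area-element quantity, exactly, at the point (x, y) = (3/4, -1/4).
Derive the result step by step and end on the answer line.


E = 337/256, F = -405/256, G = 2281/256; EG - F^2 = 1181/128

Answer: sqrt(EG - F^2) = sqrt(2362)/16


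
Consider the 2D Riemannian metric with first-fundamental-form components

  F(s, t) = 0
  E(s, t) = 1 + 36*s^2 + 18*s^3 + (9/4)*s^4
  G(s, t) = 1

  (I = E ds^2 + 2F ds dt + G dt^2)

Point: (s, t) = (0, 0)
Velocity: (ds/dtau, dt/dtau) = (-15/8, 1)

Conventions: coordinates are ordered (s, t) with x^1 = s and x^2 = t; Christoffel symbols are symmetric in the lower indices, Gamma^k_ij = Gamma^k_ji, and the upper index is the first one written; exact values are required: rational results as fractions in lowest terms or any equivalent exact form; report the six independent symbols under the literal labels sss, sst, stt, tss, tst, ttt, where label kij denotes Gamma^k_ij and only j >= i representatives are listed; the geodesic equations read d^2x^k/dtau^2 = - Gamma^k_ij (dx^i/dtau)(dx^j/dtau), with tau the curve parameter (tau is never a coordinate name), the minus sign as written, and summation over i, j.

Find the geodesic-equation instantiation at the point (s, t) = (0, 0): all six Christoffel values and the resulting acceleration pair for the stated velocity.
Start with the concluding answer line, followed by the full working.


Answer: Gamma_sss = 0, Gamma_sst = 0, Gamma_stt = 0, Gamma_tss = 0, Gamma_tst = 0, Gamma_ttt = 0; accelerations (d^2s/dtau^2, d^2t/dtau^2) = (0, 0)

E = 1, F = 0, G = 1 at the point
E_s = 0, E_t = 0, F_s = 0, F_t = 0, G_s = 0, G_t = 0
EG - F^2 = 1;  g^inv = (1) * [[1, 0], [0, 1]]
first-kind symbols [ij,l] = (1/2)(d_i g_jl + d_j g_il - d_l g_ij): [ss,s] = E_s/2 = 0, [ss,t] = F_s - E_t/2 = 0, [st,s] = E_t/2 = 0, [st,t] = G_s/2 = 0, [tt,s] = F_t - G_s/2 = 0, [tt,t] = G_t/2 = 0
Gamma^s_ij = (G*[ij,s] - F*[ij,t])/(EG - F^2), Gamma^t_ij = (E*[ij,t] - F*[ij,s])/(EG - F^2)
Gamma_sss = 0, Gamma_sst = 0, Gamma_stt = 0, Gamma_tss = 0, Gamma_tst = 0, Gamma_ttt = 0
d^2s/dtau^2 = -(Gamma_sss*(-15/8)^2 + 2*Gamma_sst*(-15/8)*(1) + Gamma_stt*(1)^2) = 0
d^2t/dtau^2 = -(Gamma_tss*(-15/8)^2 + 2*Gamma_tst*(-15/8)*(1) + Gamma_ttt*(1)^2) = 0


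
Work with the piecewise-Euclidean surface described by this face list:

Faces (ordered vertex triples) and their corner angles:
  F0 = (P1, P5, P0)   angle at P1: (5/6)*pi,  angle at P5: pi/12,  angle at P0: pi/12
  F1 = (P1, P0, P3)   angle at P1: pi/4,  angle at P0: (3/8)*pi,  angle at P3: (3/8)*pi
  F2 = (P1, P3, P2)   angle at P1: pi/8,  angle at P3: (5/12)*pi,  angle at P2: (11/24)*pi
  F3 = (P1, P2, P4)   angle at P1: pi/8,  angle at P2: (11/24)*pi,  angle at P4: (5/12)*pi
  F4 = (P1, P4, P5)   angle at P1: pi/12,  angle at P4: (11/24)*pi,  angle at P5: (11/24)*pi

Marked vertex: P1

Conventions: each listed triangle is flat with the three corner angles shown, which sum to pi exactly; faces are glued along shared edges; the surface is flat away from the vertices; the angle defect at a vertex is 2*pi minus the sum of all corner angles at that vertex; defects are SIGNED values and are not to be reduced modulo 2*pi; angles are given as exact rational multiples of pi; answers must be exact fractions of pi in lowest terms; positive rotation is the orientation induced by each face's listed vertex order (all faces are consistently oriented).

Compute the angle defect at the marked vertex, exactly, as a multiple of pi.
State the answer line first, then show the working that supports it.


Answer: defect(P1) = (7/12)*pi

Sum of corner angles at P1: (17/12)*pi
defect = 2*pi - (17/12)*pi


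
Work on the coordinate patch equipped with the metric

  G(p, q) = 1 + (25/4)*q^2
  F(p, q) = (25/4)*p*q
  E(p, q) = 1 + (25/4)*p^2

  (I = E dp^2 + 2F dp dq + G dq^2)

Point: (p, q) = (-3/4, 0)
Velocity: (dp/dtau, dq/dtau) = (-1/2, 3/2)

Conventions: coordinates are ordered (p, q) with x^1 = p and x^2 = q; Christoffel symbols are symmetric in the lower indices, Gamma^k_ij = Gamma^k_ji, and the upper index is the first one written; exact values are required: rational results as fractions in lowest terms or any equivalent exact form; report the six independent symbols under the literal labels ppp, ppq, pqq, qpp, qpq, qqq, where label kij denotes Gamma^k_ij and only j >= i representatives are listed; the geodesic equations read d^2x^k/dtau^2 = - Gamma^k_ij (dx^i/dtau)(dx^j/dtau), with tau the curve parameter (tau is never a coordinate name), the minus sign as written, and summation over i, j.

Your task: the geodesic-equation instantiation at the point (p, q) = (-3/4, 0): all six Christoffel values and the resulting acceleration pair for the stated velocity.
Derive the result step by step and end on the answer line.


E = 289/64, F = 0, G = 1 at the point
E_p = -75/8, E_q = 0, F_p = 0, F_q = -75/16, G_p = 0, G_q = 0
EG - F^2 = 289/64;  g^inv = (64/289) * [[1, 0], [0, 289/64]]
first-kind symbols [ij,l] = (1/2)(d_i g_jl + d_j g_il - d_l g_ij): [pp,p] = E_p/2 = -75/16, [pp,q] = F_p - E_q/2 = 0, [pq,p] = E_q/2 = 0, [pq,q] = G_p/2 = 0, [qq,p] = F_q - G_p/2 = -75/16, [qq,q] = G_q/2 = 0
Gamma^p_ij = (G*[ij,p] - F*[ij,q])/(EG - F^2), Gamma^q_ij = (E*[ij,q] - F*[ij,p])/(EG - F^2)
Gamma_ppp = -300/289, Gamma_ppq = 0, Gamma_pqq = -300/289, Gamma_qpp = 0, Gamma_qpq = 0, Gamma_qqq = 0
d^2p/dtau^2 = -(Gamma_ppp*(-1/2)^2 + 2*Gamma_ppq*(-1/2)*(3/2) + Gamma_pqq*(3/2)^2) = 750/289
d^2q/dtau^2 = -(Gamma_qpp*(-1/2)^2 + 2*Gamma_qpq*(-1/2)*(3/2) + Gamma_qqq*(3/2)^2) = 0

Answer: Gamma_ppp = -300/289, Gamma_ppq = 0, Gamma_pqq = -300/289, Gamma_qpp = 0, Gamma_qpq = 0, Gamma_qqq = 0; accelerations (d^2p/dtau^2, d^2q/dtau^2) = (750/289, 0)


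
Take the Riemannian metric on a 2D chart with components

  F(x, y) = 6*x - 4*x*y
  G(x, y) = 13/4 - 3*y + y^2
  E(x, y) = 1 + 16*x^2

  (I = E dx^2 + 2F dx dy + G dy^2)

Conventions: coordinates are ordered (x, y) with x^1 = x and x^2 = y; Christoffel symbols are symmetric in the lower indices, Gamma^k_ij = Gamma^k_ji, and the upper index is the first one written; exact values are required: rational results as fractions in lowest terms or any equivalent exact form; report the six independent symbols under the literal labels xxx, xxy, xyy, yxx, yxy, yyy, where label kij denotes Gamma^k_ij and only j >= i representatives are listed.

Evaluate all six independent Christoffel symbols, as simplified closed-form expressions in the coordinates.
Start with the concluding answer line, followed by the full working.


Answer: Gamma_xxx = 64*x/(64*x^2 + 4*y^2 - 12*y + 13), Gamma_xxy = 0, Gamma_xyy = -16*x/(64*x^2 + 4*y^2 - 12*y + 13), Gamma_yxx = (24 - 16*y)/(64*x^2 + 4*y^2 - 12*y + 13), Gamma_yxy = 0, Gamma_yyy = (4*y - 6)/(64*x^2 + 4*y^2 - 12*y + 13)

E = 1 + 16*x^2; F = 6*x - 4*x*y; G = 13/4 - 3*y + y^2
Gamma^k_ij = (1/2) g^{kl} (d_i g_jl + d_j g_il - d_l g_ij), with g^inv = (1/(EG-F^2)) [[G, -F], [-F, E]]
first partials: E_x = 32*x, E_y = 0, F_x = 6 - 4*y, F_y = -4*x, G_x = 0, G_y = -3 + 2*y
D = EG - F^2 = 13/4 - 3*y + y^2 + 16*x^2
expanded: Gamma^x_xx = (G E_x - 2F F_x + F E_y)/(2D), Gamma^x_xy = (G E_y - F G_x)/(2D), Gamma^x_yy = (2G F_y - G G_x - F G_y)/(2D), Gamma^y_xx = (2E F_x - E E_y - F E_x)/(2D), Gamma^y_xy = (E G_x - F E_y)/(2D), Gamma^y_yy = (E G_y - 2F F_y + F G_x)/(2D); substitute and cancel common factors


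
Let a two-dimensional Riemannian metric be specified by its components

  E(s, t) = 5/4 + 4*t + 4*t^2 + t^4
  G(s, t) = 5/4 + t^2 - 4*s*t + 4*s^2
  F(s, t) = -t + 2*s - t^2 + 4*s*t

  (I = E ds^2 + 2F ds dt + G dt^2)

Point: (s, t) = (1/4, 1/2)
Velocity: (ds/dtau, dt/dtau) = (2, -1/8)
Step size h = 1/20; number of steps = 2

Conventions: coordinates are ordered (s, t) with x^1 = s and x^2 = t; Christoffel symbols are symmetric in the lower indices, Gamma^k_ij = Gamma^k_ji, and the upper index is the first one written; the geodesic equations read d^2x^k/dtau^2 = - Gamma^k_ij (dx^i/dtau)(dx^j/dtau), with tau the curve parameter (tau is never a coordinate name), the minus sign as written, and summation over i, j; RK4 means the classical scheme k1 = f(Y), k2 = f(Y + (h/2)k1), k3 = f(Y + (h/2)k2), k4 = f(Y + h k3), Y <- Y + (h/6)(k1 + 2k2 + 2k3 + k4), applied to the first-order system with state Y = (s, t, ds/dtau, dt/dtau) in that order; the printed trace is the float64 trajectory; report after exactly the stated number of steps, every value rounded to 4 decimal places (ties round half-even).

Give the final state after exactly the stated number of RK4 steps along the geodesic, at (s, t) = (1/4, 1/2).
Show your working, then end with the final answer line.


f(Y) = (ds/dtau, dt/dtau, -Gamma^s_ij Y'^i Y'^j, -Gamma^t_ij Y'^i Y'^j) with the Gammas evaluated at the stage position; h = 0.050000; intermediate values shown to 6 dp
step 0: s = 0.2500, t = 0.5000, ds/dtau = 2.0000, dt/dtau = -0.1250
step 1:
  k1: at (s, t) = (0.250000, 0.500000), (ds/dtau, dt/dtau) = (2.000000, -0.125000); Gamma_sss = 0.011730, Gamma_sst = 0.997067, Gamma_stt = -0.234604, Gamma_tss = -0.202346, Gamma_tst = -0.199413, Gamma_ttt = 0.046921; k1 = (2.000000, -0.125000, 0.455279, 0.708944)
  k2: at (s, t) = (0.300000, 0.496875), (ds/dtau, dt/dtau) = (2.011382, -0.107276); Gamma_sss = 0.021356, Gamma_sst = 1.008545, Gamma_stt = -0.233531, Gamma_tss = -0.202283, Gamma_tst = -0.198397, Gamma_ttt = 0.002019; k2 = (2.011382, -0.107276, 0.351524, 0.732727)
  k3: at (s, t) = (0.300285, 0.497318), (ds/dtau, dt/dtau) = (2.008788, -0.106682); Gamma_sss = 0.021433, Gamma_sst = 1.008301, Gamma_stt = -0.233324, Gamma_tss = -0.202841, Gamma_tst = -0.198732, Gamma_ttt = 0.001990; k3 = (2.008788, -0.106682, 0.348328, 0.733310)
  k4: at (s, t) = (0.350439, 0.494666), (ds/dtau, dt/dtau) = (2.017416, -0.088334); Gamma_sss = 0.031169, Gamma_sst = 1.019388, Gamma_stt = -0.227549, Gamma_tss = -0.203089, Gamma_tst = -0.197437, Gamma_ttt = -0.044244; k4 = (2.017416, -0.088334, 0.238245, 0.756540)
  Y <- Y + (h/6)(k1 + 2k2 + 2k3 + k4): s = 0.3505, t = 0.4947, ds/dtau = 2.0174, dt/dtau = -0.0884
step 2:
  k1: at (s, t) = (0.350481, 0.494656), (ds/dtau, dt/dtau) = (2.017444, -0.088354); Gamma_sss = 0.031176, Gamma_sst = 1.019402, Gamma_stt = -0.227545, Gamma_tss = -0.203080, Gamma_tst = -0.197430, Gamma_ttt = -0.044287; k1 = (2.017444, -0.088354, 0.238301, 0.756512)
  k2: at (s, t) = (0.400917, 0.492447), (ds/dtau, dt/dtau) = (2.023401, -0.069441); Gamma_sss = 0.041053, Gamma_sst = 1.030082, Gamma_stt = -0.216847, Gamma_tss = -0.203614, Gamma_tst = -0.195880, Gamma_ttt = -0.091872; k2 = (2.023401, -0.069441, 0.122437, 0.779024)
  k3: at (s, t) = (0.401066, 0.492920), (ds/dtau, dt/dtau) = (2.020504, -0.068878); Gamma_sss = 0.041156, Gamma_sst = 1.029830, Gamma_stt = -0.216648, Gamma_tss = -0.204220, Gamma_tst = -0.196310, Gamma_ttt = -0.091811; k3 = (2.020504, -0.068878, 0.119650, 0.779512)
  k4: at (s, t) = (0.451507, 0.491212), (ds/dtau, dt/dtau) = (2.023426, -0.049378); Gamma_sss = 0.051189, Gamma_sst = 1.040012, Gamma_stt = -0.200911, Gamma_tss = -0.205123, Gamma_tst = -0.194685, Gamma_ttt = -0.140398; k4 = (2.023426, -0.049378, -0.001268, 0.801265)
  Y <- Y + (h/6)(k1 + 2k2 + 2k3 + k4): s = 0.4516, t = 0.4912, ds/dtau = 2.0235, dt/dtau = -0.0494

Answer: s = 0.4516, t = 0.4912, ds/dtau = 2.0235, dt/dtau = -0.0494


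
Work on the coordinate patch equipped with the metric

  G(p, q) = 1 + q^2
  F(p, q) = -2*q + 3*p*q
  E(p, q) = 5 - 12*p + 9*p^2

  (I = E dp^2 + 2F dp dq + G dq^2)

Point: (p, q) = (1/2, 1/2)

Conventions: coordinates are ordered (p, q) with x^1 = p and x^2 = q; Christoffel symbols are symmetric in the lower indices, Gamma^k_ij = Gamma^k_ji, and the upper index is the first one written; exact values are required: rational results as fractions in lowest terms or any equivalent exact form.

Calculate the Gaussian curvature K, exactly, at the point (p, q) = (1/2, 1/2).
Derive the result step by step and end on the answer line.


E = 5/4, F = -1/4, G = 5/4, EG - F^2 = 3/2 at the point
E_p = -3, E_q = 0, F_p = 3/2, F_q = -1/2, G_p = 0, G_q = 1
E_qq = 0, F_pq = 3, G_pp = 0
K follows from Brioschi's formula, (det M1 - det M2)/(EG - F^2)^2.
M1 = [[-E_qq/2 + F_pq - G_pp/2, E_p/2, F_p - E_q/2], [F_q - G_p/2, E, F], [G_q/2, F, G]] = [[3, -3/2, 3/2], [-1/2, 5/4, -1/4], [1/2, -1/4, 5/4]]; det M1 = 3
M2 = [[0, E_q/2, G_p/2], [E_q/2, E, F], [G_p/2, F, G]] = [[0, 0, 0], [0, 5/4, -1/4], [0, -1/4, 5/4]]; det M2 = 0
det M1 - det M2 = 3; K = 3 / (3/2)^2 = 4/3

Answer: K = 4/3


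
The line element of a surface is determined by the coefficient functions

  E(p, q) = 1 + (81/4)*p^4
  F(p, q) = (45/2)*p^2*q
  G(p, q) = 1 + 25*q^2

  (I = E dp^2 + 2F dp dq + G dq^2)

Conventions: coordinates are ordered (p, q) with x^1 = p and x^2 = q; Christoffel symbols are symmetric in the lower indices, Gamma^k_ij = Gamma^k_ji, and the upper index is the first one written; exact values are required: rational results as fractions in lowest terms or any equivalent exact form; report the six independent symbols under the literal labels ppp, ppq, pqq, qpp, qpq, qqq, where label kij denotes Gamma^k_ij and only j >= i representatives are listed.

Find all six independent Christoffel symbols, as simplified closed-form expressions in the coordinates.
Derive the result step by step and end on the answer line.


E = 1 + (81/4)*p^4; F = (45/2)*p^2*q; G = 1 + 25*q^2
Gamma^k_ij = (1/2) g^{kl} (d_i g_jl + d_j g_il - d_l g_ij), with g^inv = (1/(EG-F^2)) [[G, -F], [-F, E]]
first partials: E_p = 81*p^3, E_q = 0, F_p = 45*p*q, F_q = (45/2)*p^2, G_p = 0, G_q = 50*q
D = EG - F^2 = 1 + 25*q^2 + (81/4)*p^4
expanded: Gamma^p_pp = (G E_p - 2F F_p + F E_q)/(2D), Gamma^p_pq = (G E_q - F G_p)/(2D), Gamma^p_qq = (2G F_q - G G_p - F G_q)/(2D), Gamma^q_pp = (2E F_p - E E_q - F E_p)/(2D), Gamma^q_pq = (E G_p - F E_q)/(2D), Gamma^q_qq = (E G_q - 2F F_q + F G_p)/(2D); substitute and cancel common factors

Answer: Gamma_ppp = 162*p^3/(81*p^4 + 100*q^2 + 4), Gamma_ppq = 0, Gamma_pqq = 90*p^2/(81*p^4 + 100*q^2 + 4), Gamma_qpp = 180*p*q/(81*p^4 + 100*q^2 + 4), Gamma_qpq = 0, Gamma_qqq = 100*q/(81*p^4 + 100*q^2 + 4)


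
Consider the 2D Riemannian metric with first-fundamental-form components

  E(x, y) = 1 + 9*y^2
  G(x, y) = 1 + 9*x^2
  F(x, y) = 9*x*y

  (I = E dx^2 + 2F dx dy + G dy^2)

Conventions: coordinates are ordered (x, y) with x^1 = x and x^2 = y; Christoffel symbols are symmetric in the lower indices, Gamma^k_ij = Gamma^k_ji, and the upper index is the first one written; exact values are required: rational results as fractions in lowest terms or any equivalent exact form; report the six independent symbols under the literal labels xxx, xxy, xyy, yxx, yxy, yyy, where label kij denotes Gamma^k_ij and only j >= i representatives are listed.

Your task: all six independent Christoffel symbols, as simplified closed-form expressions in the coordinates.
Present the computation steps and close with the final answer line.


E = 1 + 9*y^2; F = 9*x*y; G = 1 + 9*x^2
Gamma^k_ij = (1/2) g^{kl} (d_i g_jl + d_j g_il - d_l g_ij), with g^inv = (1/(EG-F^2)) [[G, -F], [-F, E]]
first partials: E_x = 0, E_y = 18*y, F_x = 9*y, F_y = 9*x, G_x = 18*x, G_y = 0
D = EG - F^2 = 1 + 9*y^2 + 9*x^2
expanded: Gamma^x_xx = (G E_x - 2F F_x + F E_y)/(2D), Gamma^x_xy = (G E_y - F G_x)/(2D), Gamma^x_yy = (2G F_y - G G_x - F G_y)/(2D), Gamma^y_xx = (2E F_x - E E_y - F E_x)/(2D), Gamma^y_xy = (E G_x - F E_y)/(2D), Gamma^y_yy = (E G_y - 2F F_y + F G_x)/(2D); substitute and cancel common factors

Answer: Gamma_xxx = 0, Gamma_xxy = 9*y/(9*x^2 + 9*y^2 + 1), Gamma_xyy = 0, Gamma_yxx = 0, Gamma_yxy = 9*x/(9*x^2 + 9*y^2 + 1), Gamma_yyy = 0


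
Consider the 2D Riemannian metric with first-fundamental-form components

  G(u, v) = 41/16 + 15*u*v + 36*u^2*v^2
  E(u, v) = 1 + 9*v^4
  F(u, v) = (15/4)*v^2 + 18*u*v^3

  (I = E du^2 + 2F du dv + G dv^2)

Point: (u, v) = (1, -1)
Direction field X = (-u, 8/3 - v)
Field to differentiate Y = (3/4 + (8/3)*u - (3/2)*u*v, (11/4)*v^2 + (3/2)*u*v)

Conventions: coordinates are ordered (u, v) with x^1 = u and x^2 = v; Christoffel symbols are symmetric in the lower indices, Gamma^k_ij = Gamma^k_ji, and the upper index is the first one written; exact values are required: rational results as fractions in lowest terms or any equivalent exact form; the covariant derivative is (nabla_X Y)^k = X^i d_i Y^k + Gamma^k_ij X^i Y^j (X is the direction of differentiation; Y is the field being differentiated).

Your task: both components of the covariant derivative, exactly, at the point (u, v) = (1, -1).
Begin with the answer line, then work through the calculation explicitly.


Answer: (nabla_X Y)^u = -25645/1563, (nabla_X Y)^v = -7795/3126

E = 10, F = -57/4, G = 377/16 at the point
E_u = 0, E_v = -36, F_u = -18, F_v = 93/2, G_u = 57, G_v = -57
EG - F^2 = 521/16;  g^inv = (16/521) * [[377/16, 57/4], [57/4, 10]]
first-kind symbols [ij,l] = (1/2)(d_i g_jl + d_j g_il - d_l g_ij): [uu,u] = E_u/2 = 0, [uu,v] = F_u - E_v/2 = 0, [uv,u] = E_v/2 = -18, [uv,v] = G_u/2 = 57/2, [vv,u] = F_v - G_u/2 = 18, [vv,v] = G_v/2 = -57/2
Gamma^u_ij = (G*[ij,u] - F*[ij,v])/(EG - F^2), Gamma^v_ij = (E*[ij,v] - F*[ij,u])/(EG - F^2)
Gamma_uuu = 0, Gamma_uuv = -288/521, Gamma_uvv = 288/521, Gamma_vuu = 0, Gamma_vuv = 456/521, Gamma_vvv = -456/521
X = (-1, 11/3), Y = (59/12, 5/4) at the point


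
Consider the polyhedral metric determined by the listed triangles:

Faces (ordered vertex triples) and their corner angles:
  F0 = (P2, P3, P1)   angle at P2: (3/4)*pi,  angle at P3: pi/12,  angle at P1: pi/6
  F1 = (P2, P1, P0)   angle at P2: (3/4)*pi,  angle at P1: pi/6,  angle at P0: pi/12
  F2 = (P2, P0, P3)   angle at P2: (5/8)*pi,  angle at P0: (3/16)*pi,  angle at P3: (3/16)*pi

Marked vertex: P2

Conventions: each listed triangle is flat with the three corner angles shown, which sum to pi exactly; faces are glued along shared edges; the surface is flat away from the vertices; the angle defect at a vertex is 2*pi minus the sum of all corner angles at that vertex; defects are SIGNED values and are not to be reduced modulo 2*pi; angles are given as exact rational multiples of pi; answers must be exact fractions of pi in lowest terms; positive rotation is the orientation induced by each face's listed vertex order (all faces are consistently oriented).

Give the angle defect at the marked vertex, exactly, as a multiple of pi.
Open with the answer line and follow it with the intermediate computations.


Answer: defect(P2) = -pi/8

Sum of corner angles at P2: (17/8)*pi
defect = 2*pi - (17/8)*pi


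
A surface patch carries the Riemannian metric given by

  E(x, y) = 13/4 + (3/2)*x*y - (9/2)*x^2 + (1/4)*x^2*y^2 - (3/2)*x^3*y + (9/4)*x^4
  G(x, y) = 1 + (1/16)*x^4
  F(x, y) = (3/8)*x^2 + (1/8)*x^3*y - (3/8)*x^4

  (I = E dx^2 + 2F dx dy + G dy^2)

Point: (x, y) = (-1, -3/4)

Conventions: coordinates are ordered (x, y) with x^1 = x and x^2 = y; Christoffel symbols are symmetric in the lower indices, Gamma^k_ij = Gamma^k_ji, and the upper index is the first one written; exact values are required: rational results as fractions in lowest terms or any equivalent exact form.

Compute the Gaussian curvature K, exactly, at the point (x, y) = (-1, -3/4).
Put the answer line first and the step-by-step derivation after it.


Answer: K = -1024/5929

E = 73/64, F = 3/32, G = 17/16, EG - F^2 = 77/64 at the point
E_x = 63/32, E_y = -3/8, F_x = 15/32, F_y = -1/8, G_x = -1/4, G_y = 0
E_yy = 1/2, F_xy = 3/8, G_xx = 3/4
Apply the Brioschi formula K = (det M1 - det M2)/(EG - F^2)^2 over the derivative matrices of E, F, G.
M1 = [[-E_yy/2 + F_xy - G_xx/2, E_x/2, F_x - E_y/2], [F_y - G_x/2, E, F], [G_y/2, F, G]] = [[-1/4, 63/64, 21/32], [0, 73/64, 3/32], [0, 3/32, 17/16]]; det M1 = -77/256
M2 = [[0, E_y/2, G_x/2], [E_y/2, E, F], [G_x/2, F, G]] = [[0, -3/16, -1/8], [-3/16, 73/64, 3/32], [-1/8, 3/32, 17/16]]; det M2 = -13/256
det M1 - det M2 = -1/4; K = -1/4 / (77/64)^2 = -1024/5929


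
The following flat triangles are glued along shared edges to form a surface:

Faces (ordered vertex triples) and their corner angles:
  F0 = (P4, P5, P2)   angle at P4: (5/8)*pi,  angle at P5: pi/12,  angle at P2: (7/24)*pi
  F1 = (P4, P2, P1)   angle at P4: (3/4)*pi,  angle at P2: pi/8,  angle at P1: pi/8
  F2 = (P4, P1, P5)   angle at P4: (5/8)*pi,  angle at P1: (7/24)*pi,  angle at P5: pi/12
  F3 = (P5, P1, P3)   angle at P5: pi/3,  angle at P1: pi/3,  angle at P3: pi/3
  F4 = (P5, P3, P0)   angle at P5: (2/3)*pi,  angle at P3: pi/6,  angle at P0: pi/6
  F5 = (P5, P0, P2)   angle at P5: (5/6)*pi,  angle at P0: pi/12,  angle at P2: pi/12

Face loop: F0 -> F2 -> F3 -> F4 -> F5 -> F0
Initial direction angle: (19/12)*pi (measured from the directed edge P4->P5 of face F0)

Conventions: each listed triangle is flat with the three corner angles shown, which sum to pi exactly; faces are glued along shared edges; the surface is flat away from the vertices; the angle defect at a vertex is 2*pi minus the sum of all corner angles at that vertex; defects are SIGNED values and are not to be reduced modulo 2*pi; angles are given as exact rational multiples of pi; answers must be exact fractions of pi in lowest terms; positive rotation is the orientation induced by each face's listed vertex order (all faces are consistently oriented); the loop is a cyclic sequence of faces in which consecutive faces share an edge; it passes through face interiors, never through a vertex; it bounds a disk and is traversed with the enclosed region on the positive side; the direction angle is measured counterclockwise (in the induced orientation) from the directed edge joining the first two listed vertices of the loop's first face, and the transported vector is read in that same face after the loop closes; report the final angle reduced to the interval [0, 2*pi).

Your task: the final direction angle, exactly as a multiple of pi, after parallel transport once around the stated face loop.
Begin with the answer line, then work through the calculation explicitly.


Answer: final direction angle = (19/12)*pi

enclosed vertex P5: corner angles sum to 2*pi, defect = 2*pi - 2*pi = 0
adding the enclosed defects to the starting angle (mod 2*pi, induced orientation) gives the holonomy
final angle = (19/12)*pi + 0 = (19/12)*pi (mod 2*pi)


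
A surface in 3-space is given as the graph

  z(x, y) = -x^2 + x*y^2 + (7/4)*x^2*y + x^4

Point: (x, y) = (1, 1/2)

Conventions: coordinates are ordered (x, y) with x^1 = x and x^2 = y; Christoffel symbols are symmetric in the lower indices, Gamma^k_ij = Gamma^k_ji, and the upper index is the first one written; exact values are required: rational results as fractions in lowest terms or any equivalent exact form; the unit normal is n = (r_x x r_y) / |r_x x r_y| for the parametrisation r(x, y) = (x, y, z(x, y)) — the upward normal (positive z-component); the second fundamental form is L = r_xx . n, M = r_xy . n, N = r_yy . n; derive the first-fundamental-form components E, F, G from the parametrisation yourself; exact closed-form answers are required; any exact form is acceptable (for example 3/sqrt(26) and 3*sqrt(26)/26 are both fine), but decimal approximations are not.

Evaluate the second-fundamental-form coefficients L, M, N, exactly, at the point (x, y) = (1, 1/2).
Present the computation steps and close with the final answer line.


z_x = 4, z_y = 11/4, z_xx = 47/4, z_xy = 9/2, z_yy = 2
E = 17, F = 11, G = 137/16; answer radicand W^2 = 393/16
unnormalised second-form numerators: l = 47/4, m = 9/2, n = 2; L = l/sqrt(393/16), and similarly M = m/sqrt(W^2), N = n/sqrt(W^2)

Answer: L = 47*sqrt(393)/393, M = 6*sqrt(393)/131, N = 8*sqrt(393)/393


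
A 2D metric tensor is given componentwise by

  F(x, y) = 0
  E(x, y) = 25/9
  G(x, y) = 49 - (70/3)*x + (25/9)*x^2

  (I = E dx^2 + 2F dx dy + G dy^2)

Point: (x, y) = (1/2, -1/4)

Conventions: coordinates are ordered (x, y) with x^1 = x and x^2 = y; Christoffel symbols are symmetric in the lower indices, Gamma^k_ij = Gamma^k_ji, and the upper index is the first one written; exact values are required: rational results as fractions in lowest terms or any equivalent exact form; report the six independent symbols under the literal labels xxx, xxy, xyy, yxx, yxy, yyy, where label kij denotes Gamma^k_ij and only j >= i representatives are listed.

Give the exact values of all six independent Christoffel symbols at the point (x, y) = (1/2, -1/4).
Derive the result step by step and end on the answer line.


E = 25/9, F = 0, G = 1369/36 at the point
E_x = 0, E_y = 0, F_x = 0, F_y = 0, G_x = -185/9, G_y = 0
EG - F^2 = 34225/324;  g^inv = (324/34225) * [[1369/36, 0], [0, 25/9]]
first-kind symbols [ij,l] = (1/2)(d_i g_jl + d_j g_il - d_l g_ij): [xx,x] = E_x/2 = 0, [xx,y] = F_x - E_y/2 = 0, [xy,x] = E_y/2 = 0, [xy,y] = G_x/2 = -185/18, [yy,x] = F_y - G_x/2 = 185/18, [yy,y] = G_y/2 = 0
Gamma^x_ij = (G*[ij,x] - F*[ij,y])/(EG - F^2), Gamma^y_ij = (E*[ij,y] - F*[ij,x])/(EG - F^2)

Answer: Gamma_xxx = 0, Gamma_xxy = 0, Gamma_xyy = 37/10, Gamma_yxx = 0, Gamma_yxy = -10/37, Gamma_yyy = 0


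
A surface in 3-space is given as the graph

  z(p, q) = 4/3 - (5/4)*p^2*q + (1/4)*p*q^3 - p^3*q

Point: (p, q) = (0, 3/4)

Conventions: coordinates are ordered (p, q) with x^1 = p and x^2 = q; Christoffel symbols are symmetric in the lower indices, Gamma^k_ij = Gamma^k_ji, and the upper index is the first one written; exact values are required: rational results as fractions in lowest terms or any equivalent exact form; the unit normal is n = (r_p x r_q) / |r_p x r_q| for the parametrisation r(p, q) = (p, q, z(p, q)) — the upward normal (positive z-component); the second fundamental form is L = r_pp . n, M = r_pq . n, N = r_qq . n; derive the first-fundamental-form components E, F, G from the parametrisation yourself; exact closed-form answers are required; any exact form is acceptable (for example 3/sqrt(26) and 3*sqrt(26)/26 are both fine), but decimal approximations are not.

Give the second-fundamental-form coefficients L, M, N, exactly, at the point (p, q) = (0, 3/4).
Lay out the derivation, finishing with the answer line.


z_p = 27/256, z_q = 0, z_pp = -15/8, z_pq = 27/64, z_qq = 0
E = 66265/65536, F = 0, G = 1; answer radicand W^2 = 66265/65536
unnormalised second-form numerators: l = -15/8, m = 27/64, n = 0; L = l/sqrt(66265/65536), and similarly M = m/sqrt(W^2), N = n/sqrt(W^2)

Answer: L = -96*sqrt(66265)/13253, M = 108*sqrt(66265)/66265, N = 0


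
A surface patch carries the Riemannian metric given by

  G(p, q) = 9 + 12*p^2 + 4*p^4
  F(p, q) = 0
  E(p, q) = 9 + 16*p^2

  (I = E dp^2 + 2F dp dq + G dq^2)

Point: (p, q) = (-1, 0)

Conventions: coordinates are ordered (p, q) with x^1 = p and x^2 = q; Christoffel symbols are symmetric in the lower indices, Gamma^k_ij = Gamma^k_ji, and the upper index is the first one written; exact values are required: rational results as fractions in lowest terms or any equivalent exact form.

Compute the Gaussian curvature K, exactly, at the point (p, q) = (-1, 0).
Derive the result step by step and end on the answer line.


E = 25, F = 0, G = 25, EG - F^2 = 625 at the point
E_p = -32, E_q = 0, F_p = 0, F_q = 0, G_p = -40, G_q = 0
E_qq = 0, F_pq = 0, G_pp = 72
K follows from Brioschi's formula, (det M1 - det M2)/(EG - F^2)^2.
M1 = [[-E_qq/2 + F_pq - G_pp/2, E_p/2, F_p - E_q/2], [F_q - G_p/2, E, F], [G_q/2, F, G]] = [[-36, -16, 0], [20, 25, 0], [0, 0, 25]]; det M1 = -14500
M2 = [[0, E_q/2, G_p/2], [E_q/2, E, F], [G_p/2, F, G]] = [[0, 0, -20], [0, 25, 0], [-20, 0, 25]]; det M2 = -10000
det M1 - det M2 = -4500; K = -4500 / (625)^2 = -36/3125

Answer: K = -36/3125


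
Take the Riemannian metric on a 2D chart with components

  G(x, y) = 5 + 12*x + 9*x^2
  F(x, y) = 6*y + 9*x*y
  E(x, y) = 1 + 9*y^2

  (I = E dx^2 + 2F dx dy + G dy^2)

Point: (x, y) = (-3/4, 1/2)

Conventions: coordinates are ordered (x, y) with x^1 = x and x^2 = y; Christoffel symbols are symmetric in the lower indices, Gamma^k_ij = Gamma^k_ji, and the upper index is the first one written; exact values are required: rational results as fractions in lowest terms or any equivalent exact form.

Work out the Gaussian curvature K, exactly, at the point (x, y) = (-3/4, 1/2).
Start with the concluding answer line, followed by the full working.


Answer: K = -2304/2809

E = 13/4, F = -3/8, G = 17/16, EG - F^2 = 53/16 at the point
E_x = 0, E_y = 9, F_x = 9/2, F_y = -3/4, G_x = -3/2, G_y = 0
E_yy = 18, F_xy = 9, G_xx = 18
The intrinsic route: Brioschi's K = (det M1 - det M2)/(EG - F^2)^2.
M1 = [[-E_yy/2 + F_xy - G_xx/2, E_x/2, F_x - E_y/2], [F_y - G_x/2, E, F], [G_y/2, F, G]] = [[-9, 0, 0], [0, 13/4, -3/8], [0, -3/8, 17/16]]; det M1 = -477/16
M2 = [[0, E_y/2, G_x/2], [E_y/2, E, F], [G_x/2, F, G]] = [[0, 9/2, -3/4], [9/2, 13/4, -3/8], [-3/4, -3/8, 17/16]]; det M2 = -333/16
det M1 - det M2 = -9; K = -9 / (53/16)^2 = -2304/2809


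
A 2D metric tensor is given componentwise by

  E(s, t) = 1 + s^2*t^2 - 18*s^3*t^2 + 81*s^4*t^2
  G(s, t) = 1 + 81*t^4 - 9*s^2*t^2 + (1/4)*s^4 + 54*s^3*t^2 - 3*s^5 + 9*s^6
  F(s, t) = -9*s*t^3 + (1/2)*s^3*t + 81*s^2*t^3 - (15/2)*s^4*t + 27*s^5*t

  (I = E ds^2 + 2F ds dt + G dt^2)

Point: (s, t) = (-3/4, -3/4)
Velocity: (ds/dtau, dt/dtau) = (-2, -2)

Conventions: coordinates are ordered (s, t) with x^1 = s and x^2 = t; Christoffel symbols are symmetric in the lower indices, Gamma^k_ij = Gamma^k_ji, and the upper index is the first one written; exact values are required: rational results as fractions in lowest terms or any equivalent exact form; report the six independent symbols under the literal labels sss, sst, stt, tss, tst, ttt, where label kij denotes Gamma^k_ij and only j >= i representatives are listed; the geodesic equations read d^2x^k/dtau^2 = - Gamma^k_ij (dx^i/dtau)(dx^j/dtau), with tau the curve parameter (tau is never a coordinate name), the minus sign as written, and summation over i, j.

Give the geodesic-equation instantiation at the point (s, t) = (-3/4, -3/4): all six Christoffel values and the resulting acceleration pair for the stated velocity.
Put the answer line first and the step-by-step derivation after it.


Answer: Gamma_sss = -97092/66281, Gamma_sst = -51894/66281, Gamma_stt = 120528/66281, Gamma_tss = 78300/66281, Gamma_tst = 41850/66281, Gamma_ttt = -97200/66281; accelerations (d^2s/dtau^2, d^2t/dtau^2) = (321408/66281, -259200/66281)

E = 81937/4096, F = -62775/4096, G = 54721/4096 at the point
E_s = -24273/256, E_t = -25947/512, F_s = 13203/1024, F_t = 81189/1024, G_s = 20925/512, G_t = -6075/64
EG - F^2 = 66281/2048;  g^inv = (2048/66281) * [[54721/4096, 62775/4096], [62775/4096, 81937/4096]]
first-kind symbols [ij,l] = (1/2)(d_i g_jl + d_j g_il - d_l g_ij): [ss,s] = E_s/2 = -24273/512, [ss,t] = F_s - E_t/2 = 19575/512, [st,s] = E_t/2 = -25947/1024, [st,t] = G_s/2 = 20925/1024, [tt,s] = F_t - G_s/2 = 7533/128, [tt,t] = G_t/2 = -6075/128
Gamma^s_ij = (G*[ij,s] - F*[ij,t])/(EG - F^2), Gamma^t_ij = (E*[ij,t] - F*[ij,s])/(EG - F^2)
Gamma_sss = -97092/66281, Gamma_sst = -51894/66281, Gamma_stt = 120528/66281, Gamma_tss = 78300/66281, Gamma_tst = 41850/66281, Gamma_ttt = -97200/66281
d^2s/dtau^2 = -(Gamma_sss*(-2)^2 + 2*Gamma_sst*(-2)*(-2) + Gamma_stt*(-2)^2) = 321408/66281
d^2t/dtau^2 = -(Gamma_tss*(-2)^2 + 2*Gamma_tst*(-2)*(-2) + Gamma_ttt*(-2)^2) = -259200/66281


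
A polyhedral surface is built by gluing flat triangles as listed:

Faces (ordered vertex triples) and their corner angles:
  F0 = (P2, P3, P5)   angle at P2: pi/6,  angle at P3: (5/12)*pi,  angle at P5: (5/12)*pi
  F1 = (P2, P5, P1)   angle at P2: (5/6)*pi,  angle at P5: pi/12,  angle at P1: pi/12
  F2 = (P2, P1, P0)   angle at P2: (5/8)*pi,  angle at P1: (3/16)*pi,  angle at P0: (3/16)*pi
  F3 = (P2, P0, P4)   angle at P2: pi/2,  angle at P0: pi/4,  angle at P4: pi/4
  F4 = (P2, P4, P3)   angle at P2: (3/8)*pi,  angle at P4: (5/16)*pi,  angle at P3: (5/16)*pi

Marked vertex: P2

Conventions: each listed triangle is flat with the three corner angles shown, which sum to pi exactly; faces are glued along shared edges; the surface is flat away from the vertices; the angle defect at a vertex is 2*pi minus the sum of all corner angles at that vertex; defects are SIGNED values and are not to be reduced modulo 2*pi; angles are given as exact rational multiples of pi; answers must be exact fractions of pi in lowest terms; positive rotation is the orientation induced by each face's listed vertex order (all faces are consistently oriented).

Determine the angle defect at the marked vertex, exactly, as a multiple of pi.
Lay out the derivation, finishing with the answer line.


Sum of corner angles at P2: (5/2)*pi
defect = 2*pi - (5/2)*pi

Answer: defect(P2) = -pi/2


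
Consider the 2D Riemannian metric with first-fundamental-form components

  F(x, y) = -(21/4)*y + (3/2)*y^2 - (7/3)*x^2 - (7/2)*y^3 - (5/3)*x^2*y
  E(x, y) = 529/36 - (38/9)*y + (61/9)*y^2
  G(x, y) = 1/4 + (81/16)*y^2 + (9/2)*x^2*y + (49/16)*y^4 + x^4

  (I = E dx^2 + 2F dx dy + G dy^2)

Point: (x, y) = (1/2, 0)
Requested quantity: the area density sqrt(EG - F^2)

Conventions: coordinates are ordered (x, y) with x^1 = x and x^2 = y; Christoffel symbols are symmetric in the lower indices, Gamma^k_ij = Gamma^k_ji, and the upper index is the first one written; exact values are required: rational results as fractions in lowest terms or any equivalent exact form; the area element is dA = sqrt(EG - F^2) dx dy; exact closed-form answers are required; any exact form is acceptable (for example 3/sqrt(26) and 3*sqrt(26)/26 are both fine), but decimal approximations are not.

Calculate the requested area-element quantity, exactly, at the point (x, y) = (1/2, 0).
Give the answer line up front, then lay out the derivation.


Answer: sqrt(EG - F^2) = sqrt(2449)/24

E = 529/36, F = -7/12, G = 5/16; EG - F^2 = 2449/576


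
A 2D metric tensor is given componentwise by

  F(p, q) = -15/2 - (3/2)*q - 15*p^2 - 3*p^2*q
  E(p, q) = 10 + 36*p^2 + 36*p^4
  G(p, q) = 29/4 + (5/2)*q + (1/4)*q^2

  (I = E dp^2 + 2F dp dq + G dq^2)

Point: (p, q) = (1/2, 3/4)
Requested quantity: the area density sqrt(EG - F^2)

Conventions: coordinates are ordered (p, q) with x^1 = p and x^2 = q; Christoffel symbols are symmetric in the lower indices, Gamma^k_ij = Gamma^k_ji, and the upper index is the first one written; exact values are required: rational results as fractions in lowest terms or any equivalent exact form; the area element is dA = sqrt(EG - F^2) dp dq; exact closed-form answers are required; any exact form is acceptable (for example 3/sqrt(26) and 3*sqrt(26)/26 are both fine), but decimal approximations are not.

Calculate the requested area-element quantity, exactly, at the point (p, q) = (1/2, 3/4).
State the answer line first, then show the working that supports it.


Answer: sqrt(EG - F^2) = sqrt(1889)/8

E = 85/4, F = -207/16, G = 593/64; EG - F^2 = 1889/64


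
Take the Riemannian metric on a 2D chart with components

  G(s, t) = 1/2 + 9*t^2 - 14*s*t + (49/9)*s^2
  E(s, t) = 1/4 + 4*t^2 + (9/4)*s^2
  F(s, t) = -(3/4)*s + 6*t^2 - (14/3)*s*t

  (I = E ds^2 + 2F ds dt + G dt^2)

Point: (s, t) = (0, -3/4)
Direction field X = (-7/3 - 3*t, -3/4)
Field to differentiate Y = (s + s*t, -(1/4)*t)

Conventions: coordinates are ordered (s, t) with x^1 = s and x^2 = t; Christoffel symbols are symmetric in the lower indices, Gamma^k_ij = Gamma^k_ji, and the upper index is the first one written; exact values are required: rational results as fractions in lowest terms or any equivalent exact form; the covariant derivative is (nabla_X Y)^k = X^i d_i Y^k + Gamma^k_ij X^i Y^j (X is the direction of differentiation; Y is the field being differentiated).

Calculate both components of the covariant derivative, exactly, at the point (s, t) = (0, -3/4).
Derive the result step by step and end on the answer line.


E = 5/2, F = 27/8, G = 89/16 at the point
E_s = 0, E_t = -6, F_s = 11/4, F_t = -9, G_s = 21/2, G_t = -27/2
EG - F^2 = 161/64;  g^inv = (64/161) * [[89/16, -27/8], [-27/8, 5/2]]
first-kind symbols [ij,l] = (1/2)(d_i g_jl + d_j g_il - d_l g_ij): [ss,s] = E_s/2 = 0, [ss,t] = F_s - E_t/2 = 23/4, [st,s] = E_t/2 = -3, [st,t] = G_s/2 = 21/4, [tt,s] = F_t - G_s/2 = -57/4, [tt,t] = G_t/2 = -27/4
Gamma^s_ij = (G*[ij,s] - F*[ij,t])/(EG - F^2), Gamma^t_ij = (E*[ij,t] - F*[ij,s])/(EG - F^2)
Gamma_sss = -54/7, Gamma_sst = -2202/161, Gamma_stt = -3615/161, Gamma_tss = 40/7, Gamma_tst = 1488/161, Gamma_ttt = 1998/161
X = (-1/12, -3/4), Y = (0, 3/16) at the point

Answer: (nabla_X Y)^s = 103567/30912, (nabla_X Y)^t = -8769/5152
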